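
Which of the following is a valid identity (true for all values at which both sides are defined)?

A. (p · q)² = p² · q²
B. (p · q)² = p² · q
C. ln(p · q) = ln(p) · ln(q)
A: holds — e.g. at (2, 4), both sides equal 64.
B: fails at (2, 3) — LHS = 36, RHS = 12.
C: fails at (4, 6) — LHS = ln(24) ≈ 3.178, RHS = ln(4)·ln(6) ≈ 2.484.

Answer: A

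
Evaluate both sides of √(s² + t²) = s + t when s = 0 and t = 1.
LHS = √(0² + 1²) = 1
RHS = 0 + 1 = 1

LHS = RHS: the two sides agree.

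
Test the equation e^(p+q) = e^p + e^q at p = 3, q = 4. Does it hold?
Substituting p = 3, q = 4:

LHS = e^(3+4) = e^7 ≈ 1097
RHS = e^3 + e^4 ≈ 74.68

LHS ≠ RHS, so the equation does not hold at this point.

Answer: Fails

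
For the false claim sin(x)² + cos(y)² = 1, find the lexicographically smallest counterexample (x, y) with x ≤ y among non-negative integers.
At (0, 0): both sides equal 1, so it holds there.

Substituting (0, 1) into the claim:
LHS = sin(0)² + cos(1)² = cos(1)² ≈ 0.2919
RHS = 1

Since LHS ≠ RHS, this pair disproves the claim, and no lexicographically smaller pair (x ≤ y, non-negative integers) does.

For instance (4, 5) is also a counterexample (LHS = cos(5)² + sin(4)² ≈ 0.6532, RHS = 1), but it's lexicographically larger.

Answer: (x, y) = (0, 1)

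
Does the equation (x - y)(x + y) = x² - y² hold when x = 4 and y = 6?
Holds

Substituting x = 4, y = 6:

LHS = (4 - 6)(4 + 6) = -20
RHS = 4² - 6² = -20

LHS = RHS, so the equation holds at this point.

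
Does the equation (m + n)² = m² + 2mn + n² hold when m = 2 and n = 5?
Substituting m = 2, n = 5:

LHS = (2 + 5)² = 49
RHS = 2² + 2·2·5 + 5² = 49

LHS = RHS, so the equation holds at this point.

Answer: Holds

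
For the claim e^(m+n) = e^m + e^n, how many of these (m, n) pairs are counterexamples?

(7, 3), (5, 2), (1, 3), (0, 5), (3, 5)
5

Testing each pair:
(7, 3): LHS = e^10 ≈ 22026.5, RHS = e^3 + e^7 ≈ 1117 → counterexample
(5, 2): LHS = e^7 ≈ 1097, RHS = e^2 + e^5 ≈ 155.8 → counterexample
(1, 3): LHS = e^4 ≈ 54.6, RHS = e + e^3 ≈ 22.8 → counterexample
(0, 5): LHS = e^5 ≈ 148.4, RHS = 1 + e^5 ≈ 149.4 → counterexample
(3, 5): LHS = e^8 ≈ 2981, RHS = e^3 + e^5 ≈ 168.5 → counterexample

That makes 5 counterexamples.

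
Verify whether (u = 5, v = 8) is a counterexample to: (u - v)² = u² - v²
Yes

Substituting u = 5, v = 8:
LHS = (5 - 8)² = 9
RHS = 5² - 8² = -39

Since LHS ≠ RHS, this pair disproves the claim.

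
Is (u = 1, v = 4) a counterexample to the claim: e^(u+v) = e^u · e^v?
No

Substituting u = 1, v = 4:
LHS = e^(1+4) = e^5 ≈ 148.4
RHS = e^1 · e^4 = e^5 ≈ 148.4

The sides agree, so this pair does not disprove the claim.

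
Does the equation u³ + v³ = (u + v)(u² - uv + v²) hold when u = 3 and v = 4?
Substituting u = 3, v = 4:

LHS = 3³ + 4³ = 91
RHS = (3 + 4)(3² - 3·4 + 4²) = 91

LHS = RHS, so the equation holds at this point.

Answer: Holds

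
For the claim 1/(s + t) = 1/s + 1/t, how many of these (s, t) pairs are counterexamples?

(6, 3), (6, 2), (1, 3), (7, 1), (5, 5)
5

Testing each pair:
(6, 3): LHS = 1/9, RHS = 1/2 → counterexample
(6, 2): LHS = 1/8, RHS = 2/3 → counterexample
(1, 3): LHS = 1/4, RHS = 4/3 → counterexample
(7, 1): LHS = 1/8, RHS = 8/7 → counterexample
(5, 5): LHS = 1/10, RHS = 2/5 → counterexample

That makes 5 counterexamples.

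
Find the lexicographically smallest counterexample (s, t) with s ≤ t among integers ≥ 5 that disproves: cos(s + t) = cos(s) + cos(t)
(s, t) = (5, 5)

Substituting (5, 5) into the claim:
LHS = cos(5 + 5) = cos(10) ≈ -0.8391
RHS = cos(5) + cos(5) = 2·cos(5) ≈ 0.5673

Since LHS ≠ RHS, this pair disproves the claim, and no lexicographically smaller pair (s ≤ t, integers ≥ 5) does.

For instance (9, 11) is also a counterexample (LHS = cos(20) ≈ 0.4081, RHS = cos(9) + cos(11) ≈ -0.9067), but it's lexicographically larger.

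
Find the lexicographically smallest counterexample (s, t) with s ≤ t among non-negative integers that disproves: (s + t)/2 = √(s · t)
(s, t) = (0, 1)

At (0, 0): both sides equal 0, so it holds there.

Substituting (0, 1) into the claim:
LHS = (0 + 1)/2 = 1/2
RHS = √(0 · 1) = 0

Since LHS ≠ RHS, this pair disproves the claim, and no lexicographically smaller pair (s ≤ t, non-negative integers) does.

For instance (6, 7) is also a counterexample (LHS = 13/2, RHS = √(42) ≈ 6.481), but it's lexicographically larger.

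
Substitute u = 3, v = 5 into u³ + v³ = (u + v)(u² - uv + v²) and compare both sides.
LHS = 3³ + 5³ = 152
RHS = (3 + 5)(3² - 3·5 + 5²) = 152

LHS = RHS: the two sides agree.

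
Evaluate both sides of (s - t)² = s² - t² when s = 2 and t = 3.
LHS = (2 - 3)² = 1
RHS = 2² - 3² = -5

LHS ≠ RHS, so the equation does not hold here.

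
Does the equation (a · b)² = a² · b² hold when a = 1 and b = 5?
Substituting a = 1, b = 5:

LHS = (1 · 5)² = 25
RHS = 1² · 5² = 25

LHS = RHS, so the equation holds at this point.

Answer: Holds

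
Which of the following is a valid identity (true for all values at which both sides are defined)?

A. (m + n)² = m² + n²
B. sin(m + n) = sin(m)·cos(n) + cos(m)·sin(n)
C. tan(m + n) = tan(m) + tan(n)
B

A: fails at (3, 4) — LHS = 49, RHS = 25.
B: holds — e.g. at (2, 2), both sides equal sin(4) ≈ -0.7568.
C: fails at (5, 5) — LHS = tan(10) ≈ 0.6484, RHS = 2·tan(5) ≈ -6.761.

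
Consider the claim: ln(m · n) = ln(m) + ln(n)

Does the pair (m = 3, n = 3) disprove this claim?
No

Substituting m = 3, n = 3:
LHS = ln(3 · 3) = ln(9) ≈ 2.197
RHS = ln(3) + ln(3) = 2·ln(3) ≈ 2.197

The sides agree, so this pair does not disprove the claim.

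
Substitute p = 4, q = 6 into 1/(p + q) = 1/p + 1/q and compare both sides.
LHS = 1/(4 + 6) = 1/10
RHS = 1/4 + 1/6 = 5/12

LHS ≠ RHS, so the equation does not hold here.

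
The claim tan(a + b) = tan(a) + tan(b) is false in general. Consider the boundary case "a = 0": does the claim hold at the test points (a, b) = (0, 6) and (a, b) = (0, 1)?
At (0, 6): LHS = tan(6) ≈ -0.291, RHS = tan(6) ≈ -0.291 → equal
At (0, 1): LHS = tan(1) ≈ 1.557, RHS = tan(1) ≈ 1.557 → equal

So the claim does hold at both of these boundary points, even though it is not an identity.

Answer: Yes, holds at both test points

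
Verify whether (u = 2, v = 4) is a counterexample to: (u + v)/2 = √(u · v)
Substituting u = 2, v = 4:
LHS = (2 + 4)/2 = 3
RHS = √(2 · 4) = 2·√(2) ≈ 2.828

Since LHS ≠ RHS, this pair disproves the claim.

Answer: Yes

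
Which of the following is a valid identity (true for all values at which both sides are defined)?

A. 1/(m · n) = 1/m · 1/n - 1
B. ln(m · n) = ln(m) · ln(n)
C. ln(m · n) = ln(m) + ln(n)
A: fails at (6, 7) — LHS = 1/42, RHS = -41/42.
B: fails at (2, 5) — LHS = ln(10) ≈ 2.303, RHS = ln(2)·ln(5) ≈ 1.116.
C: holds — e.g. at (2, 5), both sides equal ln(10) ≈ 2.303.

Answer: C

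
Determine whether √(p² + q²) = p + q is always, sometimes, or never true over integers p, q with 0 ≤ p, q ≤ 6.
It holds at (p, q) = (0, 2) (both sides equal 2), but fails at (p, q) = (6, 1) (LHS = √(37) ≈ 6.083, RHS = 7).

Answer: Sometimes true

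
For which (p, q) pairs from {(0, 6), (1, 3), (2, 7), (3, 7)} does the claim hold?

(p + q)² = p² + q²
(0, 6)

Testing each pair:
(0, 6): LHS = 36, RHS = 36 → holds
(1, 3): LHS = 16, RHS = 10 → fails
(2, 7): LHS = 81, RHS = 53 → fails
(3, 7): LHS = 100, RHS = 58 → fails

1 of 4 pairs satisfies the claim.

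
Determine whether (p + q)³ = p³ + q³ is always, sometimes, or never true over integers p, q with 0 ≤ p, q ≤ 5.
It holds at (p, q) = (0, 5) (both sides equal 125), but fails at (p, q) = (2, 1) (LHS = 27, RHS = 9).

Answer: Sometimes true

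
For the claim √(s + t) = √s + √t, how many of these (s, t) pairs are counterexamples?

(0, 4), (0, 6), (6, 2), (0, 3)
Testing each pair:
(0, 4): LHS = 2, RHS = 2 → satisfies claim
(0, 6): LHS = √(6) ≈ 2.449, RHS = √(6) ≈ 2.449 → satisfies claim
(6, 2): LHS = 2·√(2) ≈ 2.828, RHS = √(2) + √(6) ≈ 3.864 → counterexample
(0, 3): LHS = √(3) ≈ 1.732, RHS = √(3) ≈ 1.732 → satisfies claim

That makes 1 counterexample.

Answer: 1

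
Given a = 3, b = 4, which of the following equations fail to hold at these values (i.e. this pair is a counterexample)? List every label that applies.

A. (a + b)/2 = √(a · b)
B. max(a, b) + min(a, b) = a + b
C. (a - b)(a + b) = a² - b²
A

Evaluating each claim at the given values:
A. LHS = 7/2, RHS = 2·√(3) ≈ 3.464 → fails here (LHS ≠ RHS)
B. LHS = 7, RHS = 7 → holds here (LHS = RHS)
C. LHS = -7, RHS = -7 → holds here (LHS = RHS)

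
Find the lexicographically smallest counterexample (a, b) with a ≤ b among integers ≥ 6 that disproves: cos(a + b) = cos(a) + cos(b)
Substituting (6, 6) into the claim:
LHS = cos(6 + 6) = cos(12) ≈ 0.8439
RHS = cos(6) + cos(6) = 2·cos(6) ≈ 1.92

Since LHS ≠ RHS, this pair disproves the claim, and no lexicographically smaller pair (a ≤ b, integers ≥ 6) does.

For instance (8, 9) is also a counterexample (LHS = cos(17) ≈ -0.2752, RHS = cos(9) + cos(8) ≈ -1.057), but it's lexicographically larger.

Answer: (a, b) = (6, 6)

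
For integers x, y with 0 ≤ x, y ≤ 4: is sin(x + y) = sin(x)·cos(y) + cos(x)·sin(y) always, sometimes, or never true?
Always true

The identity holds for every pair in the range. For instance at (x, y) = (2, 0): both sides equal sin(2) ≈ 0.9093.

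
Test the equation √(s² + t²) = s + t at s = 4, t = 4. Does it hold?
Substituting s = 4, t = 4:

LHS = √(4² + 4²) = 4·√(2) ≈ 5.657
RHS = 4 + 4 = 8

LHS ≠ RHS, so the equation does not hold at this point.

Answer: Fails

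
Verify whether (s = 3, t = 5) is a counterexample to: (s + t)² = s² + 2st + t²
No

Substituting s = 3, t = 5:
LHS = (3 + 5)² = 64
RHS = 3² + 2·3·5 + 5² = 64

The sides agree, so this pair does not disprove the claim.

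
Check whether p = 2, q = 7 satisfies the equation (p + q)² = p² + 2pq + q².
Holds

Substituting p = 2, q = 7:

LHS = (2 + 7)² = 81
RHS = 2² + 2·2·7 + 7² = 81

LHS = RHS, so the equation holds at this point.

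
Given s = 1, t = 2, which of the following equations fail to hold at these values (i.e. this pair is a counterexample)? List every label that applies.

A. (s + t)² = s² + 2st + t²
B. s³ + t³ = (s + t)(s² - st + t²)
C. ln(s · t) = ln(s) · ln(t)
Evaluating each claim at the given values:
A. LHS = 9, RHS = 9 → holds here (LHS = RHS)
B. LHS = 9, RHS = 9 → holds here (LHS = RHS)
C. LHS = ln(2) ≈ 0.6931, RHS = 0 → fails here (LHS ≠ RHS)

Answer: C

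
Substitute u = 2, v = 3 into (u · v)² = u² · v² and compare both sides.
LHS = (2 · 3)² = 36
RHS = 2² · 3² = 36

LHS = RHS: the two sides agree.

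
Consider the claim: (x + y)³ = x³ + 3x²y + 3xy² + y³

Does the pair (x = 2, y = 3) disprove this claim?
Substituting x = 2, y = 3:
LHS = (2 + 3)³ = 125
RHS = 2³ + 3·2²·3 + 3·2·3² + 3³ = 125

The sides agree, so this pair does not disprove the claim.

Answer: No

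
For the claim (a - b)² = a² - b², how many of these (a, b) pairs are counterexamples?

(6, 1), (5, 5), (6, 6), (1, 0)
1

Testing each pair:
(6, 1): LHS = 25, RHS = 35 → counterexample
(5, 5): LHS = 0, RHS = 0 → satisfies claim
(6, 6): LHS = 0, RHS = 0 → satisfies claim
(1, 0): LHS = 1, RHS = 1 → satisfies claim

That makes 1 counterexample.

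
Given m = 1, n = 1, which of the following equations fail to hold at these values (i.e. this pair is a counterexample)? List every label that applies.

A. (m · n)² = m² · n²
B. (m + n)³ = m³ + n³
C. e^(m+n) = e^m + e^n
Evaluating each claim at the given values:
A. LHS = 1, RHS = 1 → holds here (LHS = RHS)
B. LHS = 8, RHS = 2 → fails here (LHS ≠ RHS)
C. LHS = e^2 ≈ 7.389, RHS = 2·e ≈ 5.437 → fails here (LHS ≠ RHS)

Answer: B, C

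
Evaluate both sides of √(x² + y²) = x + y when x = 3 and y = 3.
LHS = √(3² + 3²) = 3·√(2) ≈ 4.243
RHS = 3 + 3 = 6

LHS ≠ RHS (they differ by about 1.757), so the equation does not hold here.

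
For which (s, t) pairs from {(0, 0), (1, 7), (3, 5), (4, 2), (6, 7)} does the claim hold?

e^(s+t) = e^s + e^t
None

Testing each pair:
(0, 0): LHS = 1, RHS = 2 → fails
(1, 7): LHS = e^8 ≈ 2981, RHS = e + e^7 ≈ 1099 → fails
(3, 5): LHS = e^8 ≈ 2981, RHS = e^3 + e^5 ≈ 168.5 → fails
(4, 2): LHS = e^6 ≈ 403.4, RHS = e^2 + e^4 ≈ 61.99 → fails
(6, 7): LHS = e^13 ≈ 442413.4, RHS = e^6 + e^7 ≈ 1500 → fails

No pair satisfies the claim.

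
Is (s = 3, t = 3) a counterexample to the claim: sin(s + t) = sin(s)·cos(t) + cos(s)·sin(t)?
Substituting s = 3, t = 3:
LHS = sin(3 + 3) = sin(6) ≈ -0.2794
RHS = sin(3)·cos(3) + cos(3)·sin(3) = 2·sin(3)·cos(3) ≈ -0.2794

The sides agree, so this pair does not disprove the claim.

Answer: No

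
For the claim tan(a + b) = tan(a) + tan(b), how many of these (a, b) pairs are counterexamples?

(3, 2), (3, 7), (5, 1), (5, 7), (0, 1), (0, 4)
Testing each pair:
(3, 2): LHS = tan(5) ≈ -3.381, RHS = tan(2) + tan(3) ≈ -2.328 → counterexample
(3, 7): LHS = tan(10) ≈ 0.6484, RHS = tan(3) + tan(7) ≈ 0.7289 → counterexample
(5, 1): LHS = tan(6) ≈ -0.291, RHS = tan(5) + tan(1) ≈ -1.823 → counterexample
(5, 7): LHS = tan(12) ≈ -0.6359, RHS = tan(5) + tan(7) ≈ -2.509 → counterexample
(0, 1): LHS = tan(1) ≈ 1.557, RHS = tan(1) ≈ 1.557 → satisfies claim
(0, 4): LHS = tan(4) ≈ 1.158, RHS = tan(4) ≈ 1.158 → satisfies claim

That makes 4 counterexamples.

Answer: 4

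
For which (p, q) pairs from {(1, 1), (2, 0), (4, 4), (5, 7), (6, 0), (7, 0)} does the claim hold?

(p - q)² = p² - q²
Testing each pair:
(1, 1): LHS = 0, RHS = 0 → holds
(2, 0): LHS = 4, RHS = 4 → holds
(4, 4): LHS = 0, RHS = 0 → holds
(5, 7): LHS = 4, RHS = -24 → fails
(6, 0): LHS = 36, RHS = 36 → holds
(7, 0): LHS = 49, RHS = 49 → holds

5 of 6 pairs satisfy the claim.

Answer: (1, 1), (2, 0), (4, 4), (6, 0), (7, 0)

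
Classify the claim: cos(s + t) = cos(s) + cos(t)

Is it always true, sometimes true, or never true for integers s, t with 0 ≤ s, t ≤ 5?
The claim fails for every pair in the range. For instance at (s, t) = (4, 1): LHS = cos(5) ≈ 0.2837, RHS = cos(4) + cos(1) ≈ -0.1133.

Answer: Never true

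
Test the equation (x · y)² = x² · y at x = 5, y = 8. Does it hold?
Substituting x = 5, y = 8:

LHS = (5 · 8)² = 1600
RHS = 5² · 8 = 200

LHS ≠ RHS, so the equation does not hold at this point.

Answer: Fails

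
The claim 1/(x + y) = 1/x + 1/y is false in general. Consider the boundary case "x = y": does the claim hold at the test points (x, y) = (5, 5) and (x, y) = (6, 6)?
At (5, 5): LHS = 1/10 ≠ RHS = 2/5
At (6, 6): LHS = 1/12 ≠ RHS = 1/3

Answer: No, fails at both test points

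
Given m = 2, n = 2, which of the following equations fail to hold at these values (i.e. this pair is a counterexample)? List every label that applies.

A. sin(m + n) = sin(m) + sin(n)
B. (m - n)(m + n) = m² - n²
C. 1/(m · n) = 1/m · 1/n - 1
Evaluating each claim at the given values:
A. LHS = sin(4) ≈ -0.7568, RHS = 2·sin(2) ≈ 1.819 → fails here (LHS ≠ RHS)
B. LHS = 0, RHS = 0 → holds here (LHS = RHS)
C. LHS = 1/4, RHS = -3/4 → fails here (LHS ≠ RHS)

Answer: A, C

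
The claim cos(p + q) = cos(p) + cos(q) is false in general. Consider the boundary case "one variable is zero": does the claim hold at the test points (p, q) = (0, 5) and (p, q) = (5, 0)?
No, fails at both test points

At (0, 5): LHS = cos(5) ≈ 0.2837 ≠ RHS = cos(5) + 1 ≈ 1.284
At (5, 0): LHS = cos(5) ≈ 0.2837 ≠ RHS = cos(5) + 1 ≈ 1.284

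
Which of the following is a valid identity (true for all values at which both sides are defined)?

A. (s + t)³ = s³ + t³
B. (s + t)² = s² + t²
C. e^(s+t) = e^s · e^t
C

A: fails at (2, 7) — LHS = 729, RHS = 351.
B: fails at (1, 3) — LHS = 16, RHS = 10.
C: holds — e.g. at (0, 1), both sides equal e ≈ 2.718.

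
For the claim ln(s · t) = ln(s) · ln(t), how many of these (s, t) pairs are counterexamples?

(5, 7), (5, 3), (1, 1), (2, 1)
Testing each pair:
(5, 7): LHS = ln(35) ≈ 3.555, RHS = ln(5)·ln(7) ≈ 3.132 → counterexample
(5, 3): LHS = ln(15) ≈ 2.708, RHS = ln(3)·ln(5) ≈ 1.768 → counterexample
(1, 1): LHS = 0, RHS = 0 → satisfies claim
(2, 1): LHS = ln(2) ≈ 0.6931, RHS = 0 → counterexample

That makes 3 counterexamples.

Answer: 3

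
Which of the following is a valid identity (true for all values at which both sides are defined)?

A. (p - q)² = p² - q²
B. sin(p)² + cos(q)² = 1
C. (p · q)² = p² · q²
A: fails at (2, 4) — LHS = 4, RHS = -12.
B: fails at (2, 7) — LHS = cos(7)² + sin(2)² ≈ 1.395, RHS = 1.
C: holds — e.g. at (6, 7), both sides equal 1764.

Answer: C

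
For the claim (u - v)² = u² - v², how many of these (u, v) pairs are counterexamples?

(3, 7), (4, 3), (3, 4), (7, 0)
Testing each pair:
(3, 7): LHS = 16, RHS = -40 → counterexample
(4, 3): LHS = 1, RHS = 7 → counterexample
(3, 4): LHS = 1, RHS = -7 → counterexample
(7, 0): LHS = 49, RHS = 49 → satisfies claim

That makes 3 counterexamples.

Answer: 3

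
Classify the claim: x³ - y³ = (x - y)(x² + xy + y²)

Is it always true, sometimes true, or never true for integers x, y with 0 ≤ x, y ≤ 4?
Always true

The identity holds for every pair in the range. For instance at (x, y) = (4, 3): both sides equal 37.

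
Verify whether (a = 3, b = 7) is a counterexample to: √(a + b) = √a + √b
Substituting a = 3, b = 7:
LHS = √(3 + 7) = √(10) ≈ 3.162
RHS = √3 + √7 = √(3) + √(7) ≈ 4.378

Since LHS ≠ RHS, this pair disproves the claim.

Answer: Yes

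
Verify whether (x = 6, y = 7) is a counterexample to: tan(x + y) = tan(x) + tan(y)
Substituting x = 6, y = 7:
LHS = tan(6 + 7) = tan(13) ≈ 0.463
RHS = tan(6) + tan(7) ≈ 0.5804

Since LHS ≠ RHS, this pair disproves the claim.

Answer: Yes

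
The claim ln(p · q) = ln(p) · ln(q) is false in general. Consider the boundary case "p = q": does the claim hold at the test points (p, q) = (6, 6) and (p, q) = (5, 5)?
At (6, 6): LHS = ln(36) ≈ 3.584 ≠ RHS = ln(6)² ≈ 3.21
At (5, 5): LHS = ln(25) ≈ 3.219 ≠ RHS = ln(5)² ≈ 2.59

Answer: No, fails at both test points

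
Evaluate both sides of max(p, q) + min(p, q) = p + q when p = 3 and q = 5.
LHS = max(3, 5) + min(3, 5) = 8
RHS = 3 + 5 = 8

LHS = RHS: the two sides agree.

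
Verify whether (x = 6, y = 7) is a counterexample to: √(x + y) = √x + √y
Yes

Substituting x = 6, y = 7:
LHS = √(6 + 7) = √(13) ≈ 3.606
RHS = √6 + √7 = √(6) + √(7) ≈ 5.095

Since LHS ≠ RHS, this pair disproves the claim.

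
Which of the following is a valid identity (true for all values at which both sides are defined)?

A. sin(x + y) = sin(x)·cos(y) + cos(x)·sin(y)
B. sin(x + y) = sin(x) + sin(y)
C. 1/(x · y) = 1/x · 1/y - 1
A: holds — e.g. at (3, 7), both sides equal sin(10) ≈ -0.544.
B: fails at (2, 7) — LHS = sin(9) ≈ 0.4121, RHS = sin(7) + sin(2) ≈ 1.566.
C: fails at (4, 6) — LHS = 1/24, RHS = -23/24.

Answer: A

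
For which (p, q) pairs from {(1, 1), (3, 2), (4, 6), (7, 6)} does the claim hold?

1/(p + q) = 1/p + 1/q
None

Testing each pair:
(1, 1): LHS = 1/2, RHS = 2 → fails
(3, 2): LHS = 1/5, RHS = 5/6 → fails
(4, 6): LHS = 1/10, RHS = 5/12 → fails
(7, 6): LHS = 1/13, RHS = 13/42 → fails

No pair satisfies the claim.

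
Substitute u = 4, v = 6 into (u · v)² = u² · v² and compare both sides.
LHS = (4 · 6)² = 576
RHS = 4² · 6² = 576

LHS = RHS: the two sides agree.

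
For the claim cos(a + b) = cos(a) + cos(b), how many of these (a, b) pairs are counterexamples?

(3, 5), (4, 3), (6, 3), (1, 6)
4

Testing each pair:
(3, 5): LHS = cos(8) ≈ -0.1455, RHS = cos(3) + cos(5) ≈ -0.7063 → counterexample
(4, 3): LHS = cos(7) ≈ 0.7539, RHS = cos(3) + cos(4) ≈ -1.644 → counterexample
(6, 3): LHS = cos(9) ≈ -0.9111, RHS = cos(3) + cos(6) ≈ -0.02982 → counterexample
(1, 6): LHS = cos(7) ≈ 0.7539, RHS = cos(1) + cos(6) ≈ 1.5 → counterexample

That makes 4 counterexamples.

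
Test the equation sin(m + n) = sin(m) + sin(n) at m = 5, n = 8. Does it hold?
Fails

Substituting m = 5, n = 8:

LHS = sin(5 + 8) = sin(13) ≈ 0.4202
RHS = sin(5) + sin(8) ≈ 0.03043

LHS ≠ RHS, so the equation does not hold at this point.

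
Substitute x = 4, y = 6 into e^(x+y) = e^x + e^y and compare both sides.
LHS = e^(4+6) = e^10 ≈ 22026.5
RHS = e^4 + e^6 ≈ 458

LHS ≠ RHS (they differ by about 21568.4), so the equation does not hold here.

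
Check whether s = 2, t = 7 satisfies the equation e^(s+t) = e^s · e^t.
Substituting s = 2, t = 7:

LHS = e^(2+7) = e^9 ≈ 8103
RHS = e^2 · e^7 = e^9 ≈ 8103

LHS = RHS, so the equation holds at this point.

Answer: Holds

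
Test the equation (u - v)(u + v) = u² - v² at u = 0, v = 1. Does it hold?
Holds

Substituting u = 0, v = 1:

LHS = (0 - 1)(0 + 1) = -1
RHS = 0² - 1² = -1

LHS = RHS, so the equation holds at this point.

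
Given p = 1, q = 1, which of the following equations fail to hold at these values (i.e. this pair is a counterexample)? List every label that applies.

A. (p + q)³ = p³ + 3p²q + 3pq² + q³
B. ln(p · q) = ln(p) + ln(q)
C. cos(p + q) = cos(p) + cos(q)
C

Evaluating each claim at the given values:
A. LHS = 8, RHS = 8 → holds here (LHS = RHS)
B. LHS = 0, RHS = 0 → holds here (LHS = RHS)
C. LHS = cos(2) ≈ -0.4161, RHS = 2·cos(1) ≈ 1.081 → fails here (LHS ≠ RHS)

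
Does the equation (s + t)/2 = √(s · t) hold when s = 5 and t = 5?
Holds

Substituting s = 5, t = 5:

LHS = (5 + 5)/2 = 5
RHS = √(5 · 5) = 5

LHS = RHS, so the equation holds at this point.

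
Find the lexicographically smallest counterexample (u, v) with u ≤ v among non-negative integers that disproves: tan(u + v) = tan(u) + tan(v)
At (0, 0): both sides equal 0, so it holds there.

Substituting (1, 1) into the claim:
LHS = tan(1 + 1) = tan(2) ≈ -2.185
RHS = tan(1) + tan(1) = 2·tan(1) ≈ 3.115

Since LHS ≠ RHS, this pair disproves the claim, and no lexicographically smaller pair (u ≤ v, non-negative integers) does.

For instance (1, 5) is also a counterexample (LHS = tan(6) ≈ -0.291, RHS = tan(5) + tan(1) ≈ -1.823), but it's lexicographically larger.

Answer: (u, v) = (1, 1)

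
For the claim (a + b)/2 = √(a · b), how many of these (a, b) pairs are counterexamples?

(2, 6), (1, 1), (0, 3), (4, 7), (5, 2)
4

Testing each pair:
(2, 6): LHS = 4, RHS = 2·√(3) ≈ 3.464 → counterexample
(1, 1): LHS = 1, RHS = 1 → satisfies claim
(0, 3): LHS = 3/2, RHS = 0 → counterexample
(4, 7): LHS = 11/2, RHS = 2·√(7) ≈ 5.292 → counterexample
(5, 2): LHS = 7/2, RHS = √(10) ≈ 3.162 → counterexample

That makes 4 counterexamples.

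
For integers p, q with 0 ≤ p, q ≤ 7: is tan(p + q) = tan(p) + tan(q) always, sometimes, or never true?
Sometimes true

It holds at (p, q) = (0, 3) (both sides equal tan(3) ≈ -0.1425), but fails at (p, q) = (4, 7) (LHS = tan(11) ≈ -226, RHS = tan(7) + tan(4) ≈ 2.029).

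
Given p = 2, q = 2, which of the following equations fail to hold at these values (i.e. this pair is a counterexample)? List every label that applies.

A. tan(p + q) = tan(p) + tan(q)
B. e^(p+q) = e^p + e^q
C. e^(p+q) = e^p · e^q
Evaluating each claim at the given values:
A. LHS = tan(4) ≈ 1.158, RHS = 2·tan(2) ≈ -4.37 → fails here (LHS ≠ RHS)
B. LHS = e^4 ≈ 54.6, RHS = 2·e^2 ≈ 14.78 → fails here (LHS ≠ RHS)
C. LHS = e^4 ≈ 54.6, RHS = e^4 ≈ 54.6 → holds here (LHS = RHS)

Answer: A, B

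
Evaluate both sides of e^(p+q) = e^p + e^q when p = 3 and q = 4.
LHS = e^(3+4) = e^7 ≈ 1097
RHS = e^3 + e^4 ≈ 74.68

LHS ≠ RHS (they differ by about 1022), so the equation does not hold here.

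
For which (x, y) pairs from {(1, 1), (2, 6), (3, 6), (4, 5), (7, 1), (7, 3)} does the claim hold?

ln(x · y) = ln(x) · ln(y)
Testing each pair:
(1, 1): LHS = 0, RHS = 0 → holds
(2, 6): LHS = ln(12) ≈ 2.485, RHS = ln(2)·ln(6) ≈ 1.242 → fails
(3, 6): LHS = ln(18) ≈ 2.89, RHS = ln(3)·ln(6) ≈ 1.968 → fails
(4, 5): LHS = ln(20) ≈ 2.996, RHS = ln(4)·ln(5) ≈ 2.231 → fails
(7, 1): LHS = ln(7) ≈ 1.946, RHS = 0 → fails
(7, 3): LHS = ln(21) ≈ 3.045, RHS = ln(3)·ln(7) ≈ 2.138 → fails

1 of 6 pairs satisfies the claim.

Answer: (1, 1)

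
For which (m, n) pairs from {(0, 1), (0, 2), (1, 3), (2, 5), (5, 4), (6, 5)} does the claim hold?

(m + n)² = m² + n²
Testing each pair:
(0, 1): LHS = 1, RHS = 1 → holds
(0, 2): LHS = 4, RHS = 4 → holds
(1, 3): LHS = 16, RHS = 10 → fails
(2, 5): LHS = 49, RHS = 29 → fails
(5, 4): LHS = 81, RHS = 41 → fails
(6, 5): LHS = 121, RHS = 61 → fails

2 of 6 pairs satisfy the claim.

Answer: (0, 1), (0, 2)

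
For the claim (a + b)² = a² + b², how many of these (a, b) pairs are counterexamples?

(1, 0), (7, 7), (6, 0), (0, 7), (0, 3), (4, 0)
Testing each pair:
(1, 0): LHS = 1, RHS = 1 → satisfies claim
(7, 7): LHS = 196, RHS = 98 → counterexample
(6, 0): LHS = 36, RHS = 36 → satisfies claim
(0, 7): LHS = 49, RHS = 49 → satisfies claim
(0, 3): LHS = 9, RHS = 9 → satisfies claim
(4, 0): LHS = 16, RHS = 16 → satisfies claim

That makes 1 counterexample.

Answer: 1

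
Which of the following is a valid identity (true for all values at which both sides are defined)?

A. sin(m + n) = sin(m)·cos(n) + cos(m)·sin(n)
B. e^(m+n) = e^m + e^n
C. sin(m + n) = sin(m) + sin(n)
A

A: holds — e.g. at (2, 7), both sides equal sin(9) ≈ 0.4121.
B: fails at (4, 6) — LHS = e^10 ≈ 22026.5, RHS = e^4 + e^6 ≈ 458.
C: fails at (1, 1) — LHS = sin(2) ≈ 0.9093, RHS = 2·sin(1) ≈ 1.683.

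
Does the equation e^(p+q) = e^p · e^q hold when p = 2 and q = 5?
Substituting p = 2, q = 5:

LHS = e^(2+5) = e^7 ≈ 1097
RHS = e^2 · e^5 = e^7 ≈ 1097

LHS = RHS, so the equation holds at this point.

Answer: Holds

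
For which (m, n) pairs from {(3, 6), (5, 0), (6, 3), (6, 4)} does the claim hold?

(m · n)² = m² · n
(5, 0)

Testing each pair:
(3, 6): LHS = 324, RHS = 54 → fails
(5, 0): LHS = 0, RHS = 0 → holds
(6, 3): LHS = 324, RHS = 108 → fails
(6, 4): LHS = 576, RHS = 144 → fails

1 of 4 pairs satisfies the claim.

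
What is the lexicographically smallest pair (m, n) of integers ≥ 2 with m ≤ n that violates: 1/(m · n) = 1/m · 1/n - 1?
(m, n) = (2, 2)

Substituting (2, 2) into the claim:
LHS = 1/(2 · 2) = 1/4
RHS = 1/2 · 1/2 - 1 = -3/4

Since LHS ≠ RHS, this pair disproves the claim, and no lexicographically smaller pair (m ≤ n, integers ≥ 2) does.

For instance (4, 9) is also a counterexample (LHS = 1/36, RHS = -35/36), but it's lexicographically larger.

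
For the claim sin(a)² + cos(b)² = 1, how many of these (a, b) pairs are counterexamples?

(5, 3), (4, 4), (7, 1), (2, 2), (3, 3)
Testing each pair:
(5, 3): LHS = sin(5)² + cos(3)² ≈ 1.9, RHS = 1 → counterexample
(4, 4): LHS = cos(4)² + sin(4)² = 1, RHS = 1 → satisfies claim
(7, 1): LHS = cos(1)² + sin(7)² ≈ 0.7236, RHS = 1 → counterexample
(2, 2): LHS = cos(2)² + sin(2)² = 1, RHS = 1 → satisfies claim
(3, 3): LHS = sin(3)² + cos(3)² = 1, RHS = 1 → satisfies claim

That makes 2 counterexamples.

Answer: 2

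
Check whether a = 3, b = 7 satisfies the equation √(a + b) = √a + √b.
Fails

Substituting a = 3, b = 7:

LHS = √(3 + 7) = √(10) ≈ 3.162
RHS = √3 + √7 = √(3) + √(7) ≈ 4.378

LHS ≠ RHS, so the equation does not hold at this point.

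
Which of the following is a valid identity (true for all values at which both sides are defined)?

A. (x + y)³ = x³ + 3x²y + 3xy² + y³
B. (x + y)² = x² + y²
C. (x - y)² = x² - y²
A: holds — e.g. at (2, 3), both sides equal 125.
B: fails at (2, 3) — LHS = 25, RHS = 13.
C: fails at (2, 3) — LHS = 1, RHS = -5.

Answer: A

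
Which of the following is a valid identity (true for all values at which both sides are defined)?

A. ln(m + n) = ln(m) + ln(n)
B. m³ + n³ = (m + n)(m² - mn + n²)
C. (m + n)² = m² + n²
A: fails at (3, 3) — LHS = ln(6) ≈ 1.792, RHS = 2·ln(3) ≈ 2.197.
B: holds — e.g. at (2, 2), both sides equal 16.
C: fails at (1, 2) — LHS = 9, RHS = 5.

Answer: B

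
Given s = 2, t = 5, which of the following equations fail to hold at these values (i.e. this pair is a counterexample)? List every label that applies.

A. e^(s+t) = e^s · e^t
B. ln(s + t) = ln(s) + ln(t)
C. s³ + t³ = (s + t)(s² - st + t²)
Evaluating each claim at the given values:
A. LHS = e^7 ≈ 1097, RHS = e^7 ≈ 1097 → holds here (LHS = RHS)
B. LHS = ln(7) ≈ 1.946, RHS = ln(2) + ln(5) ≈ 2.303 → fails here (LHS ≠ RHS)
C. LHS = 133, RHS = 133 → holds here (LHS = RHS)

Answer: B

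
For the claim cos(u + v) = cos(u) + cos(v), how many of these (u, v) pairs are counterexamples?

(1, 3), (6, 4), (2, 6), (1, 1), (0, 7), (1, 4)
6

Testing each pair:
(1, 3): LHS = cos(4) ≈ -0.6536, RHS = cos(3) + cos(1) ≈ -0.4497 → counterexample
(6, 4): LHS = cos(10) ≈ -0.8391, RHS = cos(4) + cos(6) ≈ 0.3065 → counterexample
(2, 6): LHS = cos(8) ≈ -0.1455, RHS = cos(2) + cos(6) ≈ 0.544 → counterexample
(1, 1): LHS = cos(2) ≈ -0.4161, RHS = 2·cos(1) ≈ 1.081 → counterexample
(0, 7): LHS = cos(7) ≈ 0.7539, RHS = cos(7) + 1 ≈ 1.754 → counterexample
(1, 4): LHS = cos(5) ≈ 0.2837, RHS = cos(4) + cos(1) ≈ -0.1133 → counterexample

That makes 6 counterexamples.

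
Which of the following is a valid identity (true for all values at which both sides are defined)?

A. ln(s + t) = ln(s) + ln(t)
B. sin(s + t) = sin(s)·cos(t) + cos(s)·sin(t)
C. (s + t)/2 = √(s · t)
A: fails at (1, 2) — LHS = ln(3) ≈ 1.099, RHS = ln(2) ≈ 0.6931.
B: holds — e.g. at (2, 4), both sides equal sin(6) ≈ -0.2794.
C: fails at (4, 6) — LHS = 5, RHS = 2·√(6) ≈ 4.899.

Answer: B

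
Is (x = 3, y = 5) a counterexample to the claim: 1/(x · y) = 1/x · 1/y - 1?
Substituting x = 3, y = 5:
LHS = 1/(3 · 5) = 1/15
RHS = 1/3 · 1/5 - 1 = -14/15

Since LHS ≠ RHS, this pair disproves the claim.

Answer: Yes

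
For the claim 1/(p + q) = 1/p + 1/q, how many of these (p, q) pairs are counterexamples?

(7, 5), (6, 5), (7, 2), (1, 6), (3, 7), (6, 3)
6

Testing each pair:
(7, 5): LHS = 1/12, RHS = 12/35 → counterexample
(6, 5): LHS = 1/11, RHS = 11/30 → counterexample
(7, 2): LHS = 1/9, RHS = 9/14 → counterexample
(1, 6): LHS = 1/7, RHS = 7/6 → counterexample
(3, 7): LHS = 1/10, RHS = 10/21 → counterexample
(6, 3): LHS = 1/9, RHS = 1/2 → counterexample

That makes 6 counterexamples.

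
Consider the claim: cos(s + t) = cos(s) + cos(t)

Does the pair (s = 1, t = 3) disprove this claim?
Substituting s = 1, t = 3:
LHS = cos(1 + 3) = cos(4) ≈ -0.6536
RHS = cos(1) + cos(3) ≈ -0.4497

Since LHS ≠ RHS, this pair disproves the claim.

Answer: Yes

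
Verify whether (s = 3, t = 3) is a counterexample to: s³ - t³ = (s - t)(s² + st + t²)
Substituting s = 3, t = 3:
LHS = 3³ - 3³ = 0
RHS = (3 - 3)(3² + 3·3 + 3²) = 0

The sides agree, so this pair does not disprove the claim.

Answer: No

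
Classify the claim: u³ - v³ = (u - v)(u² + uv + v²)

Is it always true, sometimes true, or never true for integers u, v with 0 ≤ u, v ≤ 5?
Always true

The identity holds for every pair in the range. For instance at (u, v) = (1, 1): both sides equal 0.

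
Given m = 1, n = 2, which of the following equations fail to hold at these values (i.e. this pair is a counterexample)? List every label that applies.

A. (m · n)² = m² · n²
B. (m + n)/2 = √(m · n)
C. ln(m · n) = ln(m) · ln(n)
Evaluating each claim at the given values:
A. LHS = 4, RHS = 4 → holds here (LHS = RHS)
B. LHS = 3/2, RHS = √(2) ≈ 1.414 → fails here (LHS ≠ RHS)
C. LHS = ln(2) ≈ 0.6931, RHS = 0 → fails here (LHS ≠ RHS)

Answer: B, C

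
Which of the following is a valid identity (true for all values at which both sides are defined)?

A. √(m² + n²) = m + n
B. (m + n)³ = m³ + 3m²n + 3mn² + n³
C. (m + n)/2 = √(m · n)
A: fails at (1, 2) — LHS = √(5) ≈ 2.236, RHS = 3.
B: holds — e.g. at (2, 3), both sides equal 125.
C: fails at (3, 5) — LHS = 4, RHS = √(15) ≈ 3.873.

Answer: B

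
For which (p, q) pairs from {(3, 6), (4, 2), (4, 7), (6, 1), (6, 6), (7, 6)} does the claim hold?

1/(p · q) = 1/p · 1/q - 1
Testing each pair:
(3, 6): LHS = 1/18, RHS = -17/18 → fails
(4, 2): LHS = 1/8, RHS = -7/8 → fails
(4, 7): LHS = 1/28, RHS = -27/28 → fails
(6, 1): LHS = 1/6, RHS = -5/6 → fails
(6, 6): LHS = 1/36, RHS = -35/36 → fails
(7, 6): LHS = 1/42, RHS = -41/42 → fails

No pair satisfies the claim.

Answer: None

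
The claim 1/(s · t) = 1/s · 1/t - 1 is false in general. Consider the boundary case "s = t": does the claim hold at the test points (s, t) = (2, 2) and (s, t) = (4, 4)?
At (2, 2): LHS = 1/4 ≠ RHS = -3/4
At (4, 4): LHS = 1/16 ≠ RHS = -15/16

Answer: No, fails at both test points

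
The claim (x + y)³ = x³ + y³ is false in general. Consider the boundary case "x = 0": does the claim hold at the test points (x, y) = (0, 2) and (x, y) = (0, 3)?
Yes, holds at both test points

At (0, 2): LHS = 8, RHS = 8 → equal
At (0, 3): LHS = 27, RHS = 27 → equal

So the claim does hold at both of these boundary points, even though it is not an identity.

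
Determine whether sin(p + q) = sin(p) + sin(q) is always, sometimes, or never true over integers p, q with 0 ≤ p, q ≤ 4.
Sometimes true

It holds at (p, q) = (3, 0) (both sides equal sin(3) ≈ 0.1411), but fails at (p, q) = (1, 4) (LHS = sin(5) ≈ -0.9589, RHS = sin(4) + sin(1) ≈ 0.08467).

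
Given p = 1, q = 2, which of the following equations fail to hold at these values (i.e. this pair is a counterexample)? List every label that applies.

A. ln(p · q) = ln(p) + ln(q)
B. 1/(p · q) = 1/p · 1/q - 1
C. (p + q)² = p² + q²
B, C

Evaluating each claim at the given values:
A. LHS = ln(2) ≈ 0.6931, RHS = ln(2) ≈ 0.6931 → holds here (LHS = RHS)
B. LHS = 1/2, RHS = -1/2 → fails here (LHS ≠ RHS)
C. LHS = 9, RHS = 5 → fails here (LHS ≠ RHS)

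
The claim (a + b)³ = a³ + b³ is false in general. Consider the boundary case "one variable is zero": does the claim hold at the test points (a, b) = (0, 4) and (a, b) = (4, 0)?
Yes, holds at both test points

At (0, 4): LHS = 64, RHS = 64 → equal
At (4, 0): LHS = 64, RHS = 64 → equal

So the claim does hold at both of these boundary points, even though it is not an identity.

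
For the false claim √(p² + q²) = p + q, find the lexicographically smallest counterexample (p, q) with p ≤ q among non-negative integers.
(p, q) = (1, 1)

Substituting (1, 1) into the claim:
LHS = √(1² + 1²) = √(2) ≈ 1.414
RHS = 1 + 1 = 2

Since LHS ≠ RHS, this pair disproves the claim, and no lexicographically smaller pair (p ≤ q, non-negative integers) does.

For instance (1, 6) is also a counterexample (LHS = √(37) ≈ 6.083, RHS = 7), but it's lexicographically larger.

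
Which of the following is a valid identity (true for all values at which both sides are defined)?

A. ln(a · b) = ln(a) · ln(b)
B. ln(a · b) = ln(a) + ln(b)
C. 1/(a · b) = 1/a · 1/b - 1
A: fails at (2, 3) — LHS = ln(6) ≈ 1.792, RHS = ln(2)·ln(3) ≈ 0.7615.
B: holds — e.g. at (1, 2), both sides equal ln(2) ≈ 0.6931.
C: fails at (2, 5) — LHS = 1/10, RHS = -9/10.

Answer: B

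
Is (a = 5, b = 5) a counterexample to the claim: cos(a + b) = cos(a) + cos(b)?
Yes

Substituting a = 5, b = 5:
LHS = cos(5 + 5) = cos(10) ≈ -0.8391
RHS = cos(5) + cos(5) = 2·cos(5) ≈ 0.5673

Since LHS ≠ RHS, this pair disproves the claim.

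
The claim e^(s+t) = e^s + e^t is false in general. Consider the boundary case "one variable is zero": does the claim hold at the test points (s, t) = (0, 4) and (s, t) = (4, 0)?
No, fails at both test points

At (0, 4): LHS = e^4 ≈ 54.6 ≠ RHS = 1 + e^4 ≈ 55.6
At (4, 0): LHS = e^4 ≈ 54.6 ≠ RHS = 1 + e^4 ≈ 55.6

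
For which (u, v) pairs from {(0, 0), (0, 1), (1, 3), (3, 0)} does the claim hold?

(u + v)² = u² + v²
(0, 0), (0, 1), (3, 0)

Testing each pair:
(0, 0): LHS = 0, RHS = 0 → holds
(0, 1): LHS = 1, RHS = 1 → holds
(1, 3): LHS = 16, RHS = 10 → fails
(3, 0): LHS = 9, RHS = 9 → holds

3 of 4 pairs satisfy the claim.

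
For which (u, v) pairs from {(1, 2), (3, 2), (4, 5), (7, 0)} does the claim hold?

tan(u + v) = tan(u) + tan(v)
Testing each pair:
(1, 2): LHS = tan(3) ≈ -0.1425, RHS = tan(2) + tan(1) ≈ -0.6276 → fails
(3, 2): LHS = tan(5) ≈ -3.381, RHS = tan(2) + tan(3) ≈ -2.328 → fails
(4, 5): LHS = tan(9) ≈ -0.4523, RHS = tan(5) + tan(4) ≈ -2.223 → fails
(7, 0): LHS = tan(7) ≈ 0.8714, RHS = tan(7) ≈ 0.8714 → holds

1 of 4 pairs satisfies the claim.

Answer: (7, 0)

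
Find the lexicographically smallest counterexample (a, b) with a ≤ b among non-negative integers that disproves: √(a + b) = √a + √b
(a, b) = (1, 1)

Substituting (1, 1) into the claim:
LHS = √(1 + 1) = √(2) ≈ 1.414
RHS = √1 + √1 = 2

Since LHS ≠ RHS, this pair disproves the claim, and no lexicographically smaller pair (a ≤ b, non-negative integers) does.

For instance (3, 6) is also a counterexample (LHS = 3, RHS = √(3) + √(6) ≈ 4.182), but it's lexicographically larger.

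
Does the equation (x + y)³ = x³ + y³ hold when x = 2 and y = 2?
Fails

Substituting x = 2, y = 2:

LHS = (2 + 2)³ = 64
RHS = 2³ + 2³ = 16

LHS ≠ RHS, so the equation does not hold at this point.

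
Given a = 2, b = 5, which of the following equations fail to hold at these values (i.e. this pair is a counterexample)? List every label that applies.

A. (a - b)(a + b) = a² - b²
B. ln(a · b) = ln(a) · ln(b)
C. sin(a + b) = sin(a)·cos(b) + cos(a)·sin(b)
Evaluating each claim at the given values:
A. LHS = -21, RHS = -21 → holds here (LHS = RHS)
B. LHS = ln(10) ≈ 2.303, RHS = ln(2)·ln(5) ≈ 1.116 → fails here (LHS ≠ RHS)
C. LHS = sin(7) ≈ 0.657, RHS = sin(2)·cos(5) + sin(5)·cos(2) ≈ 0.657 → holds here (LHS = RHS)

Answer: B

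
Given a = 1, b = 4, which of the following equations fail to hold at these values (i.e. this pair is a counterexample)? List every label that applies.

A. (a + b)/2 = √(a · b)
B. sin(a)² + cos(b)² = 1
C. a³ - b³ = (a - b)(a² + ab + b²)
A, B

Evaluating each claim at the given values:
A. LHS = 5/2, RHS = 2 → fails here (LHS ≠ RHS)
B. LHS = cos(4)² + sin(1)² ≈ 1.135, RHS = 1 → fails here (LHS ≠ RHS)
C. LHS = -63, RHS = -63 → holds here (LHS = RHS)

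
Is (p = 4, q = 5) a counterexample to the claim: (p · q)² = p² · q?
Yes

Substituting p = 4, q = 5:
LHS = (4 · 5)² = 400
RHS = 4² · 5 = 80

Since LHS ≠ RHS, this pair disproves the claim.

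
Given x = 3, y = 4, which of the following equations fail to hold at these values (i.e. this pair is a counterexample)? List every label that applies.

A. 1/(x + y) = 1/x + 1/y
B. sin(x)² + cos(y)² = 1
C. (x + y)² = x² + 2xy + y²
Evaluating each claim at the given values:
A. LHS = 1/7, RHS = 7/12 → fails here (LHS ≠ RHS)
B. LHS = sin(3)² + cos(4)² ≈ 0.4472, RHS = 1 → fails here (LHS ≠ RHS)
C. LHS = 49, RHS = 49 → holds here (LHS = RHS)

Answer: A, B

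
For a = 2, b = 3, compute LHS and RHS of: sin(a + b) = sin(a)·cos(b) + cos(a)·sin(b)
LHS = sin(2 + 3) = sin(5) ≈ -0.9589
RHS = sin(2)·cos(3) + cos(2)·sin(3) = sin(2)·cos(3) + sin(3)·cos(2) ≈ -0.9589

LHS = RHS: the two sides agree.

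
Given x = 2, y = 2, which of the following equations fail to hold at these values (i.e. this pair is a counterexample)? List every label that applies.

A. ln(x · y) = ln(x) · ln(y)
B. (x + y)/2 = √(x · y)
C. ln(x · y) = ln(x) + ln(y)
A

Evaluating each claim at the given values:
A. LHS = ln(4) ≈ 1.386, RHS = ln(2)² ≈ 0.4805 → fails here (LHS ≠ RHS)
B. LHS = 2, RHS = 2 → holds here (LHS = RHS)
C. LHS = ln(4) ≈ 1.386, RHS = 2·ln(2) ≈ 1.386 → holds here (LHS = RHS)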